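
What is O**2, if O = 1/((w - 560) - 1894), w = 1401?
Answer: 1/1108809 ≈ 9.0187e-7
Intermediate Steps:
O = -1/1053 (O = 1/((1401 - 560) - 1894) = 1/(841 - 1894) = 1/(-1053) = -1/1053 ≈ -0.00094967)
O**2 = (-1/1053)**2 = 1/1108809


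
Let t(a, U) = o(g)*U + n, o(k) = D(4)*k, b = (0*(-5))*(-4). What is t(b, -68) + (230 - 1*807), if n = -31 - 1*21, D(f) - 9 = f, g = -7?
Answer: 5559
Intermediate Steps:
D(f) = 9 + f
b = 0 (b = 0*(-4) = 0)
n = -52 (n = -31 - 21 = -52)
o(k) = 13*k (o(k) = (9 + 4)*k = 13*k)
t(a, U) = -52 - 91*U (t(a, U) = (13*(-7))*U - 52 = -91*U - 52 = -52 - 91*U)
t(b, -68) + (230 - 1*807) = (-52 - 91*(-68)) + (230 - 1*807) = (-52 + 6188) + (230 - 807) = 6136 - 577 = 5559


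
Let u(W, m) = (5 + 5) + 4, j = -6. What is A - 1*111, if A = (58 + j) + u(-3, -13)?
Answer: -45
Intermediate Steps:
u(W, m) = 14 (u(W, m) = 10 + 4 = 14)
A = 66 (A = (58 - 6) + 14 = 52 + 14 = 66)
A - 1*111 = 66 - 1*111 = 66 - 111 = -45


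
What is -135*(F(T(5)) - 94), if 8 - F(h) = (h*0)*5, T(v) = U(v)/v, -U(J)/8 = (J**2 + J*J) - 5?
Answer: 11610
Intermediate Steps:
U(J) = 40 - 16*J**2 (U(J) = -8*((J**2 + J*J) - 5) = -8*((J**2 + J**2) - 5) = -8*(2*J**2 - 5) = -8*(-5 + 2*J**2) = 40 - 16*J**2)
T(v) = (40 - 16*v**2)/v
F(h) = 8 (F(h) = 8 - h*0*5 = 8 - 0*5 = 8 - 1*0 = 8 + 0 = 8)
-135*(F(T(5)) - 94) = -135*(8 - 94) = -135*(-86) = 11610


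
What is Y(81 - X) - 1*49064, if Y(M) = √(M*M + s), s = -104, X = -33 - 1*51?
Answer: -49064 + √27121 ≈ -48899.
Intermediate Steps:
X = -84 (X = -33 - 51 = -84)
Y(M) = √(-104 + M²) (Y(M) = √(M*M - 104) = √(M² - 104) = √(-104 + M²))
Y(81 - X) - 1*49064 = √(-104 + (81 - 1*(-84))²) - 1*49064 = √(-104 + (81 + 84)²) - 49064 = √(-104 + 165²) - 49064 = √(-104 + 27225) - 49064 = √27121 - 49064 = -49064 + √27121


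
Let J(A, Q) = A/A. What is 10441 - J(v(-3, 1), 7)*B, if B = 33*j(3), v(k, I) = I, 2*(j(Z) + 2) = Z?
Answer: 20915/2 ≈ 10458.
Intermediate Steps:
j(Z) = -2 + Z/2
J(A, Q) = 1
B = -33/2 (B = 33*(-2 + (½)*3) = 33*(-2 + 3/2) = 33*(-½) = -33/2 ≈ -16.500)
10441 - J(v(-3, 1), 7)*B = 10441 - (-33)/2 = 10441 - 1*(-33/2) = 10441 + 33/2 = 20915/2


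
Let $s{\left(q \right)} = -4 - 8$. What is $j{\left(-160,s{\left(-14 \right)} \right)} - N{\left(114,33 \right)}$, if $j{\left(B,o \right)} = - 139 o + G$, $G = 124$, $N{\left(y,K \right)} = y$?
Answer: $1678$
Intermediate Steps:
$s{\left(q \right)} = -12$ ($s{\left(q \right)} = -4 - 8 = -12$)
$j{\left(B,o \right)} = 124 - 139 o$ ($j{\left(B,o \right)} = - 139 o + 124 = 124 - 139 o$)
$j{\left(-160,s{\left(-14 \right)} \right)} - N{\left(114,33 \right)} = \left(124 - -1668\right) - 114 = \left(124 + 1668\right) - 114 = 1792 - 114 = 1678$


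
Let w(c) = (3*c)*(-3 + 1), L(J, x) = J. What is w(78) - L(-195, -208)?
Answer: -273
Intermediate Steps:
w(c) = -6*c (w(c) = (3*c)*(-2) = -6*c)
w(78) - L(-195, -208) = -6*78 - 1*(-195) = -468 + 195 = -273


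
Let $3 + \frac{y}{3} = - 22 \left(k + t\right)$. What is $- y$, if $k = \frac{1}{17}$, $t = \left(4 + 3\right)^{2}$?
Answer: $\frac{55197}{17} \approx 3246.9$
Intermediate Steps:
$t = 49$ ($t = 7^{2} = 49$)
$k = \frac{1}{17} \approx 0.058824$
$y = - \frac{55197}{17}$ ($y = -9 + 3 \left(- 22 \left(\frac{1}{17} + 49\right)\right) = -9 + 3 \left(\left(-22\right) \frac{834}{17}\right) = -9 + 3 \left(- \frac{18348}{17}\right) = -9 - \frac{55044}{17} = - \frac{55197}{17} \approx -3246.9$)
$- y = \left(-1\right) \left(- \frac{55197}{17}\right) = \frac{55197}{17}$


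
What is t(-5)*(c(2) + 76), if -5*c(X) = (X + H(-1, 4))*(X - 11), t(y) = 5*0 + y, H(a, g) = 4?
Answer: -434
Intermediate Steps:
t(y) = y (t(y) = 0 + y = y)
c(X) = -(-11 + X)*(4 + X)/5 (c(X) = -(X + 4)*(X - 11)/5 = -(4 + X)*(-11 + X)/5 = -(-11 + X)*(4 + X)/5)
t(-5)*(c(2) + 76) = -5*((44/5 - 1/5*2**2 + (7/5)*2) + 76) = -5*((44/5 - 1/5*4 + 14/5) + 76) = -5*((44/5 - 4/5 + 14/5) + 76) = -5*(54/5 + 76) = -5*434/5 = -434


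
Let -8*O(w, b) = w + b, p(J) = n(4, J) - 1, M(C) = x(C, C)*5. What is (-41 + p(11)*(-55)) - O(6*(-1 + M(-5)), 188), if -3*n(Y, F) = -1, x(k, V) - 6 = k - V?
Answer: 491/12 ≈ 40.917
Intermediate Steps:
x(k, V) = 6 + k - V (x(k, V) = 6 + (k - V) = 6 + k - V)
n(Y, F) = 1/3 (n(Y, F) = -1/3*(-1) = 1/3)
M(C) = 30 (M(C) = (6 + C - C)*5 = 6*5 = 30)
p(J) = -2/3 (p(J) = 1/3 - 1 = -2/3)
O(w, b) = -b/8 - w/8 (O(w, b) = -(w + b)/8 = -(b + w)/8 = -b/8 - w/8)
(-41 + p(11)*(-55)) - O(6*(-1 + M(-5)), 188) = (-41 - 2/3*(-55)) - (-1/8*188 - 3*(-1 + 30)/4) = (-41 + 110/3) - (-47/2 - 3*29/4) = -13/3 - (-47/2 - 1/8*174) = -13/3 - (-47/2 - 87/4) = -13/3 - 1*(-181/4) = -13/3 + 181/4 = 491/12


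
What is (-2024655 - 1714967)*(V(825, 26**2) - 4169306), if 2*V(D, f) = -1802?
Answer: 15594997841754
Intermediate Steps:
V(D, f) = -901 (V(D, f) = (1/2)*(-1802) = -901)
(-2024655 - 1714967)*(V(825, 26**2) - 4169306) = (-2024655 - 1714967)*(-901 - 4169306) = -3739622*(-4170207) = 15594997841754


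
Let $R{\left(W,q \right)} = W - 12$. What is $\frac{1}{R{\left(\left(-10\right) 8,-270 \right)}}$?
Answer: $- \frac{1}{92} \approx -0.01087$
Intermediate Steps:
$R{\left(W,q \right)} = -12 + W$
$\frac{1}{R{\left(\left(-10\right) 8,-270 \right)}} = \frac{1}{-12 - 80} = \frac{1}{-92} = - \frac{1}{92}$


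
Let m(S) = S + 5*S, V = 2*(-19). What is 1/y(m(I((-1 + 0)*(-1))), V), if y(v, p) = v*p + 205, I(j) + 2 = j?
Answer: 1/433 ≈ 0.0023095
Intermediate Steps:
I(j) = -2 + j
V = -38
m(S) = 6*S
y(v, p) = 205 + p*v (y(v, p) = p*v + 205 = 205 + p*v)
1/y(m(I((-1 + 0)*(-1))), V) = 1/(205 - 228*(-2 + (-1 + 0)*(-1))) = 1/(205 - 228*(-2 - 1*(-1))) = 1/(205 - 228*(-2 + 1)) = 1/(205 - 228*(-1)) = 1/(205 - 38*(-6)) = 1/(205 + 228) = 1/433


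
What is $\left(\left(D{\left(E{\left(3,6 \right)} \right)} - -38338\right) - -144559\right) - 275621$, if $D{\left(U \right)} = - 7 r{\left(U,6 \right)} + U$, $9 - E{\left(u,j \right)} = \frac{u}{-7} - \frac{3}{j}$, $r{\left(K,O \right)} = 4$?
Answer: $- \frac{1298389}{14} \approx -92742.0$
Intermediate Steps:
$E{\left(u,j \right)} = 9 + \frac{3}{j} + \frac{u}{7}$ ($E{\left(u,j \right)} = 9 - \left(\frac{u}{-7} - \frac{3}{j}\right) = 9 - \left(u \left(- \frac{1}{7}\right) - \frac{3}{j}\right) = 9 - \left(- \frac{u}{7} - \frac{3}{j}\right) = 9 - \left(- \frac{3}{j} - \frac{u}{7}\right) = 9 + \left(\frac{3}{j} + \frac{u}{7}\right) = 9 + \frac{3}{j} + \frac{u}{7}$)
$D{\left(U \right)} = -28 + U$ ($D{\left(U \right)} = \left(-7\right) 4 + U = -28 + U$)
$\left(\left(D{\left(E{\left(3,6 \right)} \right)} - -38338\right) - -144559\right) - 275621 = \left(\left(\left(-28 + \left(9 + \frac{3}{6} + \frac{1}{7} \cdot 3\right)\right) - -38338\right) - -144559\right) - 275621 = \left(\left(\left(-28 + \left(9 + 3 \cdot \frac{1}{6} + \frac{3}{7}\right)\right) + 38338\right) + 144559\right) - 275621 = \left(\left(\left(-28 + \left(9 + \frac{1}{2} + \frac{3}{7}\right)\right) + 38338\right) + 144559\right) - 275621 = \left(\left(\left(-28 + \frac{139}{14}\right) + 38338\right) + 144559\right) - 275621 = \left(\left(- \frac{253}{14} + 38338\right) + 144559\right) - 275621 = \left(\frac{536479}{14} + 144559\right) - 275621 = \frac{2560305}{14} - 275621 = - \frac{1298389}{14}$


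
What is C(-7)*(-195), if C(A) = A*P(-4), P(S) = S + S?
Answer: -10920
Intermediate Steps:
P(S) = 2*S
C(A) = -8*A (C(A) = A*(2*(-4)) = A*(-8) = -8*A)
C(-7)*(-195) = -8*(-7)*(-195) = 56*(-195) = -10920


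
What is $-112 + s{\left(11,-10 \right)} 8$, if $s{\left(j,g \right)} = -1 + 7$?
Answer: $-64$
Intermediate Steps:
$s{\left(j,g \right)} = 6$
$-112 + s{\left(11,-10 \right)} 8 = -112 + 6 \cdot 8 = -112 + 48 = -64$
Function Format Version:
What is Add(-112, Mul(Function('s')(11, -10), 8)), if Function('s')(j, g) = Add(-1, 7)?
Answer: -64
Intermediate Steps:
Function('s')(j, g) = 6
Add(-112, Mul(Function('s')(11, -10), 8)) = Add(-112, Mul(6, 8)) = Add(-112, 48) = -64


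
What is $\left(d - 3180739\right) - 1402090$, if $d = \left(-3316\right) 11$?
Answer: $-4619305$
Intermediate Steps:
$d = -36476$
$\left(d - 3180739\right) - 1402090 = \left(-36476 - 3180739\right) - 1402090 = -3217215 - 1402090 = -4619305$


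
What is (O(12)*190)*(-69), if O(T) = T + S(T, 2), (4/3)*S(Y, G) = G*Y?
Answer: -393300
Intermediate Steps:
S(Y, G) = 3*G*Y/4 (S(Y, G) = 3*(G*Y)/4 = 3*G*Y/4)
O(T) = 5*T/2 (O(T) = T + (3/4)*2*T = T + 3*T/2 = 5*T/2)
(O(12)*190)*(-69) = (((5/2)*12)*190)*(-69) = (30*190)*(-69) = 5700*(-69) = -393300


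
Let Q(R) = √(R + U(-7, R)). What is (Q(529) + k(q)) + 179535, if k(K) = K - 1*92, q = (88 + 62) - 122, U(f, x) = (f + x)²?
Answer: 179471 + √273013 ≈ 1.7999e+5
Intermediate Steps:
q = 28 (q = 150 - 122 = 28)
k(K) = -92 + K (k(K) = K - 92 = -92 + K)
Q(R) = √(R + (-7 + R)²)
(Q(529) + k(q)) + 179535 = (√(529 + (-7 + 529)²) + (-92 + 28)) + 179535 = (√(529 + 522²) - 64) + 179535 = (√(529 + 272484) - 64) + 179535 = (√273013 - 64) + 179535 = (-64 + √273013) + 179535 = 179471 + √273013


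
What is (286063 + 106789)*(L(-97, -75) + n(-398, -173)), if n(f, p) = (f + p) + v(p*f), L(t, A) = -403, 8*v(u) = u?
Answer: 2998541103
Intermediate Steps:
v(u) = u/8
n(f, p) = f + p + f*p/8 (n(f, p) = (f + p) + (p*f)/8 = (f + p) + (f*p)/8 = (f + p) + f*p/8 = f + p + f*p/8)
(286063 + 106789)*(L(-97, -75) + n(-398, -173)) = (286063 + 106789)*(-403 + (-398 - 173 + (⅛)*(-398)*(-173))) = 392852*(-403 + (-398 - 173 + 34427/4)) = 392852*(-403 + 32143/4) = 392852*(30531/4) = 2998541103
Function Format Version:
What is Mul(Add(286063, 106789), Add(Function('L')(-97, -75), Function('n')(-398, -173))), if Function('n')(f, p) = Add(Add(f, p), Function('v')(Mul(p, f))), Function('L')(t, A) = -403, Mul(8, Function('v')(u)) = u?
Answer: 2998541103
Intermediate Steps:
Function('v')(u) = Mul(Rational(1, 8), u)
Function('n')(f, p) = Add(f, p, Mul(Rational(1, 8), f, p)) (Function('n')(f, p) = Add(Add(f, p), Mul(Rational(1, 8), Mul(p, f))) = Add(Add(f, p), Mul(Rational(1, 8), Mul(f, p))) = Add(Add(f, p), Mul(Rational(1, 8), f, p)) = Add(f, p, Mul(Rational(1, 8), f, p)))
Mul(Add(286063, 106789), Add(Function('L')(-97, -75), Function('n')(-398, -173))) = Mul(Add(286063, 106789), Add(-403, Add(-398, -173, Mul(Rational(1, 8), -398, -173)))) = Mul(392852, Add(-403, Add(-398, -173, Rational(34427, 4)))) = Mul(392852, Add(-403, Rational(32143, 4))) = Mul(392852, Rational(30531, 4)) = 2998541103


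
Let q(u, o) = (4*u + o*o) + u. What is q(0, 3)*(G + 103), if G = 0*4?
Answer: 927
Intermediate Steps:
q(u, o) = o**2 + 5*u (q(u, o) = (4*u + o**2) + u = (o**2 + 4*u) + u = o**2 + 5*u)
G = 0
q(0, 3)*(G + 103) = (3**2 + 5*0)*(0 + 103) = (9 + 0)*103 = 9*103 = 927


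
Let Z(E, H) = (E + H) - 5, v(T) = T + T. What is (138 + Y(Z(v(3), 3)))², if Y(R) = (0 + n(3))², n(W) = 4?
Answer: 23716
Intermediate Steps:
v(T) = 2*T
Z(E, H) = -5 + E + H
Y(R) = 16 (Y(R) = (0 + 4)² = 4² = 16)
(138 + Y(Z(v(3), 3)))² = (138 + 16)² = 154² = 23716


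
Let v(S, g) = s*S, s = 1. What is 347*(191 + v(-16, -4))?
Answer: 60725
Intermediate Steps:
v(S, g) = S (v(S, g) = 1*S = S)
347*(191 + v(-16, -4)) = 347*(191 - 16) = 347*175 = 60725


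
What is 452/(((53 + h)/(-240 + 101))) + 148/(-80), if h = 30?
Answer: -1259631/1660 ≈ -758.81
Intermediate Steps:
452/(((53 + h)/(-240 + 101))) + 148/(-80) = 452/(((53 + 30)/(-240 + 101))) + 148/(-80) = 452/((83/(-139))) + 148*(-1/80) = 452/((83*(-1/139))) - 37/20 = 452/(-83/139) - 37/20 = 452*(-139/83) - 37/20 = -62828/83 - 37/20 = -1259631/1660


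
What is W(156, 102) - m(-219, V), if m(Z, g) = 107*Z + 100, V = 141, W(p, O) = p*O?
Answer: 39245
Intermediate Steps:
W(p, O) = O*p
m(Z, g) = 100 + 107*Z
W(156, 102) - m(-219, V) = 102*156 - (100 + 107*(-219)) = 15912 - (100 - 23433) = 15912 - 1*(-23333) = 15912 + 23333 = 39245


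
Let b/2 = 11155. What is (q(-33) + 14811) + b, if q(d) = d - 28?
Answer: 37060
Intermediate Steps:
b = 22310 (b = 2*11155 = 22310)
q(d) = -28 + d
(q(-33) + 14811) + b = ((-28 - 33) + 14811) + 22310 = (-61 + 14811) + 22310 = 14750 + 22310 = 37060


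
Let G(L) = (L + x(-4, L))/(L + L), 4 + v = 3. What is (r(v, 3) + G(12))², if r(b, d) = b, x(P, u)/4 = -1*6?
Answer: 9/4 ≈ 2.2500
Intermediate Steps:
v = -1 (v = -4 + 3 = -1)
x(P, u) = -24 (x(P, u) = 4*(-1*6) = 4*(-6) = -24)
G(L) = (-24 + L)/(2*L) (G(L) = (L - 24)/(L + L) = (-24 + L)/((2*L)) = (-24 + L)*(1/(2*L)) = (-24 + L)/(2*L))
(r(v, 3) + G(12))² = (-1 + (½)*(-24 + 12)/12)² = (-1 + (½)*(1/12)*(-12))² = (-1 - ½)² = (-3/2)² = 9/4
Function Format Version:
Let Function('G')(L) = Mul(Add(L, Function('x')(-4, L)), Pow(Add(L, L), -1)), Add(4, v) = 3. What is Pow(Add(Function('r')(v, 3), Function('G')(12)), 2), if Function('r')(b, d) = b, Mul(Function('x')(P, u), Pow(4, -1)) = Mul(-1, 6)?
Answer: Rational(9, 4) ≈ 2.2500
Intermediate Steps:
v = -1 (v = Add(-4, 3) = -1)
Function('x')(P, u) = -24 (Function('x')(P, u) = Mul(4, Mul(-1, 6)) = Mul(4, -6) = -24)
Function('G')(L) = Mul(Rational(1, 2), Pow(L, -1), Add(-24, L)) (Function('G')(L) = Mul(Add(L, -24), Pow(Add(L, L), -1)) = Mul(Add(-24, L), Pow(Mul(2, L), -1)) = Mul(Add(-24, L), Mul(Rational(1, 2), Pow(L, -1))) = Mul(Rational(1, 2), Pow(L, -1), Add(-24, L)))
Pow(Add(Function('r')(v, 3), Function('G')(12)), 2) = Pow(Add(-1, Mul(Rational(1, 2), Pow(12, -1), Add(-24, 12))), 2) = Pow(Add(-1, Mul(Rational(1, 2), Rational(1, 12), -12)), 2) = Pow(Add(-1, Rational(-1, 2)), 2) = Pow(Rational(-3, 2), 2) = Rational(9, 4)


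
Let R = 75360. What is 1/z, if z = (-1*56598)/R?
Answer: -12560/9433 ≈ -1.3315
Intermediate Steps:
z = -9433/12560 (z = -1*56598/75360 = -56598*1/75360 = -9433/12560 ≈ -0.75103)
1/z = 1/(-9433/12560) = -12560/9433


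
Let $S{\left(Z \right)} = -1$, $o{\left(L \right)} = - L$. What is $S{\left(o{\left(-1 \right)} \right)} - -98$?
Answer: $97$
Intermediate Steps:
$S{\left(o{\left(-1 \right)} \right)} - -98 = -1 - -98 = -1 + 98 = 97$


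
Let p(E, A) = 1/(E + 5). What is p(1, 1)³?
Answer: 1/216 ≈ 0.0046296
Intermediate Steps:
p(E, A) = 1/(5 + E)
p(1, 1)³ = (1/(5 + 1))³ = (1/6)³ = (⅙)³ = 1/216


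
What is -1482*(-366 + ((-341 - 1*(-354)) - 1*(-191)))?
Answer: 240084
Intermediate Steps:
-1482*(-366 + ((-341 - 1*(-354)) - 1*(-191))) = -1482*(-366 + ((-341 + 354) + 191)) = -1482*(-366 + (13 + 191)) = -1482*(-366 + 204) = -1482*(-162) = 240084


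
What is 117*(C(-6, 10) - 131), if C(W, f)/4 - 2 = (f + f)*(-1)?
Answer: -23751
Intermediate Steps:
C(W, f) = 8 - 8*f (C(W, f) = 8 + 4*((f + f)*(-1)) = 8 + 4*((2*f)*(-1)) = 8 + 4*(-2*f) = 8 - 8*f)
117*(C(-6, 10) - 131) = 117*((8 - 8*10) - 131) = 117*((8 - 80) - 131) = 117*(-72 - 131) = 117*(-203) = -23751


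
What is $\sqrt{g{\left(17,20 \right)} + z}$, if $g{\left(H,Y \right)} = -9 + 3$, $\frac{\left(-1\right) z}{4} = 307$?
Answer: $i \sqrt{1234} \approx 35.128 i$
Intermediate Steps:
$z = -1228$ ($z = \left(-4\right) 307 = -1228$)
$g{\left(H,Y \right)} = -6$
$\sqrt{g{\left(17,20 \right)} + z} = \sqrt{-6 - 1228} = \sqrt{-1234} = i \sqrt{1234}$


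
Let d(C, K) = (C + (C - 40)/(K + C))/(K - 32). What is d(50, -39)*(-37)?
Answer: 20720/781 ≈ 26.530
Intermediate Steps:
d(C, K) = (C + (-40 + C)/(C + K))/(-32 + K)
d(50, -39)*(-37) = ((-40 + 50 + 50² + 50*(-39))/((-39)² - 32*50 - 32*(-39) + 50*(-39)))*(-37) = ((-40 + 50 + 2500 - 1950)/(1521 - 1600 + 1248 - 1950))*(-37) = (560/(-781))*(-37) = -1/781*560*(-37) = -560/781*(-37) = 20720/781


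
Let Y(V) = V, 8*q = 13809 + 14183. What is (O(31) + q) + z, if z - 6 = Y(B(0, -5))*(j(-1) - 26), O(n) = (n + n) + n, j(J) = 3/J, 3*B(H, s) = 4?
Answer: 10678/3 ≈ 3559.3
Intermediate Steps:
B(H, s) = 4/3 (B(H, s) = (⅓)*4 = 4/3)
q = 3499 (q = (13809 + 14183)/8 = (⅛)*27992 = 3499)
O(n) = 3*n (O(n) = 2*n + n = 3*n)
z = -98/3 (z = 6 + 4*(3/(-1) - 26)/3 = 6 + 4*(3*(-1) - 26)/3 = 6 + 4*(-3 - 26)/3 = 6 + (4/3)*(-29) = 6 - 116/3 = -98/3 ≈ -32.667)
(O(31) + q) + z = (3*31 + 3499) - 98/3 = (93 + 3499) - 98/3 = 3592 - 98/3 = 10678/3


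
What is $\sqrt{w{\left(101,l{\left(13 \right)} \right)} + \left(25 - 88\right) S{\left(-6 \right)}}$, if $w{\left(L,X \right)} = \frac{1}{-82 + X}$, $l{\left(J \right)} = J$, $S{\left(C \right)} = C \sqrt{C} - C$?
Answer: $\frac{\sqrt{-1799727 + 1799658 i \sqrt{6}}}{69} \approx 17.636 + 26.25 i$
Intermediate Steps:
$S{\left(C \right)} = C^{\frac{3}{2}} - C$
$\sqrt{w{\left(101,l{\left(13 \right)} \right)} + \left(25 - 88\right) S{\left(-6 \right)}} = \sqrt{\frac{1}{-82 + 13} + \left(25 - 88\right) \left(\left(-6\right)^{\frac{3}{2}} - -6\right)} = \sqrt{\frac{1}{-69} - 63 \left(- 6 i \sqrt{6} + 6\right)} = \sqrt{- \frac{1}{69} - 63 \left(6 - 6 i \sqrt{6}\right)} = \sqrt{- \frac{1}{69} - \left(378 - 378 i \sqrt{6}\right)} = \sqrt{- \frac{26083}{69} + 378 i \sqrt{6}}$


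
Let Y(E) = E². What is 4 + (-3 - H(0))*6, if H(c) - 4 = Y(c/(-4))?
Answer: -38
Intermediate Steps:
H(c) = 4 + c²/16 (H(c) = 4 + (c/(-4))² = 4 + (c*(-¼))² = 4 + (-c/4)² = 4 + c²/16)
4 + (-3 - H(0))*6 = 4 + (-3 - (4 + (1/16)*0²))*6 = 4 + (-3 - (4 + (1/16)*0))*6 = 4 + (-3 - (4 + 0))*6 = 4 + (-3 - 1*4)*6 = 4 + (-3 - 4)*6 = 4 - 7*6 = 4 - 42 = -38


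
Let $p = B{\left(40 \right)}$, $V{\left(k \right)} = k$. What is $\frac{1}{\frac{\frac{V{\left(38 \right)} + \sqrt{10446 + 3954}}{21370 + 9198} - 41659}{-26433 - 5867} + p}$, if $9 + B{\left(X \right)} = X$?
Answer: $\frac{493673200}{15940585277} \approx 0.03097$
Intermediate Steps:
$B{\left(X \right)} = -9 + X$
$p = 31$ ($p = -9 + 40 = 31$)
$\frac{1}{\frac{\frac{V{\left(38 \right)} + \sqrt{10446 + 3954}}{21370 + 9198} - 41659}{-26433 - 5867} + p} = \frac{1}{\frac{\frac{38 + \sqrt{10446 + 3954}}{21370 + 9198} - 41659}{-26433 - 5867} + 31} = \frac{1}{\frac{\frac{38 + \sqrt{14400}}{30568} - 41659}{-32300} + 31} = \frac{1}{\left(\left(38 + 120\right) \frac{1}{30568} - 41659\right) \left(- \frac{1}{32300}\right) + 31} = \frac{1}{\left(158 \cdot \frac{1}{30568} - 41659\right) \left(- \frac{1}{32300}\right) + 31} = \frac{1}{\left(\frac{79}{15284} - 41659\right) \left(- \frac{1}{32300}\right) + 31} = \frac{1}{\left(- \frac{636716077}{15284}\right) \left(- \frac{1}{32300}\right) + 31} = \frac{1}{\frac{636716077}{493673200} + 31} = \frac{1}{\frac{15940585277}{493673200}} = \frac{493673200}{15940585277}$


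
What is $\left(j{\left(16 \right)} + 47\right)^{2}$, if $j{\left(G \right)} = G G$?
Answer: $91809$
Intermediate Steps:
$j{\left(G \right)} = G^{2}$
$\left(j{\left(16 \right)} + 47\right)^{2} = \left(16^{2} + 47\right)^{2} = \left(256 + 47\right)^{2} = 303^{2} = 91809$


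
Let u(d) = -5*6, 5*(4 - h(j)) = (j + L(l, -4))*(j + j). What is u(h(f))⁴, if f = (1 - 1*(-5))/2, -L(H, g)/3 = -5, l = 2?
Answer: 810000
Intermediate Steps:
L(H, g) = 15 (L(H, g) = -3*(-5) = 15)
f = 3 (f = (1 + 5)*(½) = 6*(½) = 3)
h(j) = 4 - 2*j*(15 + j)/5 (h(j) = 4 - (j + 15)*(j + j)/5 = 4 - (15 + j)*2*j/5 = 4 - 2*j*(15 + j)/5)
u(d) = -30
u(h(f))⁴ = (-30)⁴ = 810000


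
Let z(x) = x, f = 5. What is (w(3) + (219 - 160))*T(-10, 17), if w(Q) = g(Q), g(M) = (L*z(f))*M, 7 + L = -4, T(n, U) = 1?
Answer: -106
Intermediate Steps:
L = -11 (L = -7 - 4 = -11)
g(M) = -55*M (g(M) = (-11*5)*M = -55*M)
w(Q) = -55*Q
(w(3) + (219 - 160))*T(-10, 17) = (-55*3 + (219 - 160))*1 = (-165 + 59)*1 = -106*1 = -106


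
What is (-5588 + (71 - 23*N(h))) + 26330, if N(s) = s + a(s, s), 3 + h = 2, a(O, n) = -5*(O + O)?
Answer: 20606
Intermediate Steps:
a(O, n) = -10*O
h = -1 (h = -3 + 2 = -1)
N(s) = -9*s (N(s) = s - 10*s = -9*s)
(-5588 + (71 - 23*N(h))) + 26330 = (-5588 + (71 - (-207)*(-1))) + 26330 = (-5588 + (71 - 23*9)) + 26330 = (-5588 + (71 - 207)) + 26330 = (-5588 - 136) + 26330 = -5724 + 26330 = 20606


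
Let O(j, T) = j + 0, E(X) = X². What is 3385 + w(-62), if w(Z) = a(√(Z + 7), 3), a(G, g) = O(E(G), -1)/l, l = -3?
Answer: 10210/3 ≈ 3403.3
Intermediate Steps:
O(j, T) = j
a(G, g) = -G²/3 (a(G, g) = G²/(-3) = G²*(-⅓) = -G²/3)
w(Z) = -7/3 - Z/3 (w(Z) = -(7/3 + Z/3) = -(7 + Z)/3 = -7/3 - Z/3)
3385 + w(-62) = 3385 + (-7/3 - ⅓*(-62)) = 3385 + (-7/3 + 62/3) = 3385 + 55/3 = 10210/3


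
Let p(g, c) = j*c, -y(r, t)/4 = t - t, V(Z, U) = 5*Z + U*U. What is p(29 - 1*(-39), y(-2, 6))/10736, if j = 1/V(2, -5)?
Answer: 0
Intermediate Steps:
V(Z, U) = U² + 5*Z (V(Z, U) = 5*Z + U² = U² + 5*Z)
j = 1/35 (j = 1/((-5)² + 5*2) = 1/(25 + 10) = 1/35 ≈ 0.028571)
y(r, t) = 0 (y(r, t) = -4*(t - t) = -4*0 = 0)
p(g, c) = c/35
p(29 - 1*(-39), y(-2, 6))/10736 = ((1/35)*0)/10736 = 0*(1/10736) = 0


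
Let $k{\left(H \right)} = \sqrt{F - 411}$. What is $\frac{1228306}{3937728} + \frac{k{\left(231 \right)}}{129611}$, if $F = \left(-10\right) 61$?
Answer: $\frac{614153}{1968864} + \frac{i \sqrt{1021}}{129611} \approx 0.31193 + 0.00024653 i$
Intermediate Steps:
$F = -610$
$k{\left(H \right)} = i \sqrt{1021}$ ($k{\left(H \right)} = \sqrt{-610 - 411} = \sqrt{-1021} = i \sqrt{1021}$)
$\frac{1228306}{3937728} + \frac{k{\left(231 \right)}}{129611} = \frac{1228306}{3937728} + \frac{i \sqrt{1021}}{129611} = 1228306 \cdot \frac{1}{3937728} + i \sqrt{1021} \cdot \frac{1}{129611} = \frac{614153}{1968864} + \frac{i \sqrt{1021}}{129611}$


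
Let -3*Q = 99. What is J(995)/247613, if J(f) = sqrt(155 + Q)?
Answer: sqrt(122)/247613 ≈ 4.4607e-5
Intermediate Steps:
Q = -33 (Q = -1/3*99 = -33)
J(f) = sqrt(122) (J(f) = sqrt(155 - 33) = sqrt(122))
J(995)/247613 = sqrt(122)/247613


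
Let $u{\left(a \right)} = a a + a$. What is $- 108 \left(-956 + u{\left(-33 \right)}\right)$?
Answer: $-10800$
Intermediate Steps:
$u{\left(a \right)} = a + a^{2}$ ($u{\left(a \right)} = a^{2} + a = a + a^{2}$)
$- 108 \left(-956 + u{\left(-33 \right)}\right) = - 108 \left(-956 - 33 \left(1 - 33\right)\right) = - 108 \left(-956 - -1056\right) = - 108 \left(-956 + 1056\right) = \left(-108\right) 100 = -10800$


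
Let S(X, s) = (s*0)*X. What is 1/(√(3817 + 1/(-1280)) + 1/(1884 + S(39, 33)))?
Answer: -150720/1083861662239 + 3549456*√24428795/1083861662239 ≈ 0.016186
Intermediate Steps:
S(X, s) = 0 (S(X, s) = 0*X = 0)
1/(√(3817 + 1/(-1280)) + 1/(1884 + S(39, 33))) = 1/(√(3817 + 1/(-1280)) + 1/(1884 + 0)) = 1/(√(3817 - 1/1280) + 1/1884) = 1/(√(4885759/1280) + 1/1884) = 1/(√24428795/80 + 1/1884) = 1/(1/1884 + √24428795/80)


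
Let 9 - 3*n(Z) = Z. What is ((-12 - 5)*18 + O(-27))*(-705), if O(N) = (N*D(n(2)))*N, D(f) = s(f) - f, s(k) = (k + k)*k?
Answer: -4181355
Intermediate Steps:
s(k) = 2*k**2 (s(k) = (2*k)*k = 2*k**2)
n(Z) = 3 - Z/3
D(f) = -f + 2*f**2 (D(f) = 2*f**2 - f = -f + 2*f**2)
O(N) = 77*N**2/9 (O(N) = (N*((3 - 1/3*2)*(-1 + 2*(3 - 1/3*2))))*N = (N*((3 - 2/3)*(-1 + 2*(3 - 2/3))))*N = (N*(7*(-1 + 2*(7/3))/3))*N = (N*(7*(-1 + 14/3)/3))*N = (N*((7/3)*(11/3)))*N = (N*(77/9))*N = (77*N/9)*N = 77*N**2/9)
((-12 - 5)*18 + O(-27))*(-705) = ((-12 - 5)*18 + (77/9)*(-27)**2)*(-705) = (-17*18 + (77/9)*729)*(-705) = (-306 + 6237)*(-705) = 5931*(-705) = -4181355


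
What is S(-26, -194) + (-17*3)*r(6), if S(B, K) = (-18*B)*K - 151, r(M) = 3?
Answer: -91096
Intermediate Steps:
S(B, K) = -151 - 18*B*K (S(B, K) = -18*B*K - 151 = -151 - 18*B*K)
S(-26, -194) + (-17*3)*r(6) = (-151 - 18*(-26)*(-194)) - 17*3*3 = (-151 - 90792) - 51*3 = -90943 - 153 = -91096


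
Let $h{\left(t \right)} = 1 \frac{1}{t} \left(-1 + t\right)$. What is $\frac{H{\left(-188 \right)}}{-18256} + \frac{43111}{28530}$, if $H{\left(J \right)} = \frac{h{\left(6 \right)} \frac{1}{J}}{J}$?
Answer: $\frac{27816944375329}{18408699025920} \approx 1.5111$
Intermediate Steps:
$h{\left(t \right)} = \frac{-1 + t}{t}$
$H{\left(J \right)} = \frac{5}{6 J^{2}}$ ($H{\left(J \right)} = \frac{\frac{-1 + 6}{6} \frac{1}{J}}{J} = \frac{\frac{1}{6} \cdot 5 \frac{1}{J}}{J} = \frac{\frac{5}{6} \frac{1}{J}}{J} = \frac{5}{6 J^{2}}$)
$\frac{H{\left(-188 \right)}}{-18256} + \frac{43111}{28530} = \frac{\frac{5}{6} \cdot \frac{1}{35344}}{-18256} + \frac{43111}{28530} = \frac{5}{6} \cdot \frac{1}{35344} \left(- \frac{1}{18256}\right) + 43111 \cdot \frac{1}{28530} = \frac{5}{212064} \left(- \frac{1}{18256}\right) + \frac{43111}{28530} = - \frac{5}{3871440384} + \frac{43111}{28530} = \frac{27816944375329}{18408699025920}$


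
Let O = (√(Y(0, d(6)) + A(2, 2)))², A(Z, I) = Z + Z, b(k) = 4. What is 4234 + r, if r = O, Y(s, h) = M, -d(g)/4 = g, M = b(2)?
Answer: 4242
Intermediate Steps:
M = 4
d(g) = -4*g
A(Z, I) = 2*Z
Y(s, h) = 4
O = 8 (O = (√(4 + 2*2))² = (√(4 + 4))² = (√8)² = (2*√2)² = 8)
r = 8
4234 + r = 4234 + 8 = 4242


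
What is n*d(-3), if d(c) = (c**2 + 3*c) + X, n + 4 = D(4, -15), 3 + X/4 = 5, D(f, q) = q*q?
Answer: 1768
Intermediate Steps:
D(f, q) = q**2
X = 8 (X = -12 + 4*5 = -12 + 20 = 8)
n = 221 (n = -4 + (-15)**2 = -4 + 225 = 221)
d(c) = 8 + c**2 + 3*c (d(c) = (c**2 + 3*c) + 8 = 8 + c**2 + 3*c)
n*d(-3) = 221*(8 + (-3)**2 + 3*(-3)) = 221*(8 + 9 - 9) = 221*8 = 1768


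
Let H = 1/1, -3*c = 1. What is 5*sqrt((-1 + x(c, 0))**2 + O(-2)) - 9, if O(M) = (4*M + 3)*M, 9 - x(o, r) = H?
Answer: -9 + 5*sqrt(59) ≈ 29.406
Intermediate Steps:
c = -1/3 (c = -1/3*1 = -1/3 ≈ -0.33333)
H = 1 (H = 1*1 = 1)
x(o, r) = 8 (x(o, r) = 9 - 1*1 = 9 - 1 = 8)
O(M) = M*(3 + 4*M) (O(M) = (3 + 4*M)*M = M*(3 + 4*M))
5*sqrt((-1 + x(c, 0))**2 + O(-2)) - 9 = 5*sqrt((-1 + 8)**2 - 2*(3 + 4*(-2))) - 9 = 5*sqrt(7**2 - 2*(3 - 8)) - 9 = 5*sqrt(49 - 2*(-5)) - 9 = 5*sqrt(49 + 10) - 9 = 5*sqrt(59) - 9 = -9 + 5*sqrt(59)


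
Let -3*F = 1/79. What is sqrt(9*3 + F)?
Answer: sqrt(1516326)/237 ≈ 5.1957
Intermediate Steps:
F = -1/237 (F = -1/3/79 = -1/3*1/79 = -1/237 ≈ -0.0042194)
sqrt(9*3 + F) = sqrt(9*3 - 1/237) = sqrt(27 - 1/237) = sqrt(6398/237) = sqrt(1516326)/237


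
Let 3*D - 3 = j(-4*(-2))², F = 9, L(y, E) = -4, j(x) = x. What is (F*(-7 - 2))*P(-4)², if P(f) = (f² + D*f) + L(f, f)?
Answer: -484416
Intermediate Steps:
D = 67/3 (D = 1 + (-4*(-2))²/3 = 1 + (⅓)*8² = 1 + (⅓)*64 = 1 + 64/3 = 67/3 ≈ 22.333)
P(f) = -4 + f² + 67*f/3 (P(f) = (f² + 67*f/3) - 4 = -4 + f² + 67*f/3)
(F*(-7 - 2))*P(-4)² = (9*(-7 - 2))*(-4 + (-4)² + (67/3)*(-4))² = (9*(-9))*(-4 + 16 - 268/3)² = -81*(-232/3)² = -81*53824/9 = -484416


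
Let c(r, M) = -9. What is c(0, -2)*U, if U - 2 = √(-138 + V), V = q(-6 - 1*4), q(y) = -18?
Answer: -18 - 18*I*√39 ≈ -18.0 - 112.41*I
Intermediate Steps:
V = -18
U = 2 + 2*I*√39 (U = 2 + √(-138 - 18) = 2 + √(-156) = 2 + 2*I*√39 ≈ 2.0 + 12.49*I)
c(0, -2)*U = -9*(2 + 2*I*√39) = -18 - 18*I*√39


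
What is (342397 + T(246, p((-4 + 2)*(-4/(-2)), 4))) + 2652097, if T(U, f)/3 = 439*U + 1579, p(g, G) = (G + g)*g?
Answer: 3323213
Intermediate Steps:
p(g, G) = g*(G + g)
T(U, f) = 4737 + 1317*U (T(U, f) = 3*(439*U + 1579) = 3*(1579 + 439*U) = 4737 + 1317*U)
(342397 + T(246, p((-4 + 2)*(-4/(-2)), 4))) + 2652097 = (342397 + (4737 + 1317*246)) + 2652097 = (342397 + (4737 + 323982)) + 2652097 = (342397 + 328719) + 2652097 = 671116 + 2652097 = 3323213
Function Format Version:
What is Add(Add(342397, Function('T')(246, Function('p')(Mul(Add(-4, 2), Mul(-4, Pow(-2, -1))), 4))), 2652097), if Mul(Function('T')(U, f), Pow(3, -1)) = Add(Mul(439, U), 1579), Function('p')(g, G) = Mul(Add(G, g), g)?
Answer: 3323213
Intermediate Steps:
Function('p')(g, G) = Mul(g, Add(G, g))
Function('T')(U, f) = Add(4737, Mul(1317, U)) (Function('T')(U, f) = Mul(3, Add(Mul(439, U), 1579)) = Mul(3, Add(1579, Mul(439, U))) = Add(4737, Mul(1317, U)))
Add(Add(342397, Function('T')(246, Function('p')(Mul(Add(-4, 2), Mul(-4, Pow(-2, -1))), 4))), 2652097) = Add(Add(342397, Add(4737, Mul(1317, 246))), 2652097) = Add(Add(342397, Add(4737, 323982)), 2652097) = Add(Add(342397, 328719), 2652097) = Add(671116, 2652097) = 3323213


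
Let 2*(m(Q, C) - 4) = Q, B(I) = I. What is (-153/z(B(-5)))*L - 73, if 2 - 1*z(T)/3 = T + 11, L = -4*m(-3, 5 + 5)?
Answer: -401/2 ≈ -200.50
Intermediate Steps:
m(Q, C) = 4 + Q/2
L = -10 (L = -4*(4 + (½)*(-3)) = -4*(4 - 3/2) = -4*5/2 = -10)
z(T) = -27 - 3*T (z(T) = 6 - 3*(T + 11) = 6 - 3*(11 + T) = 6 + (-33 - 3*T) = -27 - 3*T)
(-153/z(B(-5)))*L - 73 = -153/(-27 - 3*(-5))*(-10) - 73 = -153/(-27 + 15)*(-10) - 73 = -153/(-12)*(-10) - 73 = -153*(-1/12)*(-10) - 73 = (51/4)*(-10) - 73 = -255/2 - 73 = -401/2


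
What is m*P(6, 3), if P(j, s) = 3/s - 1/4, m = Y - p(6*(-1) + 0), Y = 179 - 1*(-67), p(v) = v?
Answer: 189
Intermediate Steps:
Y = 246 (Y = 179 + 67 = 246)
m = 252 (m = 246 - (6*(-1) + 0) = 246 - (-6 + 0) = 246 - 1*(-6) = 246 + 6 = 252)
P(j, s) = -¼ + 3/s (P(j, s) = 3/s - 1*¼ = 3/s - ¼ = -¼ + 3/s)
m*P(6, 3) = 252*((¼)*(12 - 1*3)/3) = 252*((¼)*(⅓)*(12 - 3)) = 252*((¼)*(⅓)*9) = 252*(¾) = 189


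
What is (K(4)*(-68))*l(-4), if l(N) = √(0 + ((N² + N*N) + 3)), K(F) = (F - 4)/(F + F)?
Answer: 0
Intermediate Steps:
K(F) = (-4 + F)/(2*F) (K(F) = (-4 + F)/((2*F)) = (-4 + F)*(1/(2*F)) = (-4 + F)/(2*F))
l(N) = √(3 + 2*N²) (l(N) = √(0 + ((N² + N²) + 3)) = √(0 + (2*N² + 3)) = √(0 + (3 + 2*N²)) = √(3 + 2*N²))
(K(4)*(-68))*l(-4) = (((½)*(-4 + 4)/4)*(-68))*√(3 + 2*(-4)²) = (((½)*(¼)*0)*(-68))*√(3 + 2*16) = (0*(-68))*√(3 + 32) = 0*√35 = 0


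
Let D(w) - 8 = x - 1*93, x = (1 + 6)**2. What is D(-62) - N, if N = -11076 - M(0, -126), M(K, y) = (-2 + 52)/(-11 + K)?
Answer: 121390/11 ≈ 11035.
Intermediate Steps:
M(K, y) = 50/(-11 + K)
x = 49 (x = 7**2 = 49)
N = -121786/11 (N = -11076 - 50/(-11 + 0) = -11076 - 50/(-11) = -11076 - 50*(-1)/11 = -11076 - 1*(-50/11) = -11076 + 50/11 = -121786/11 ≈ -11071.)
D(w) = -36 (D(w) = 8 + (49 - 1*93) = 8 + (49 - 93) = 8 - 44 = -36)
D(-62) - N = -36 - 1*(-121786/11) = -36 + 121786/11 = 121390/11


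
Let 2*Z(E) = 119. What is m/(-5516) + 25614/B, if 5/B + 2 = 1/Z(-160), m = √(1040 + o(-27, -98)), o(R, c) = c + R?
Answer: -6044904/595 - √915/5516 ≈ -10160.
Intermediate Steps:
o(R, c) = R + c
m = √915 (m = √(1040 + (-27 - 98)) = √(1040 - 125) = √915 ≈ 30.249)
Z(E) = 119/2 (Z(E) = (½)*119 = 119/2)
B = -595/236 (B = 5/(-2 + 1/(119/2)) = 5/(-2 + 2/119) = 5/(-236/119) = 5*(-119/236) = -595/236 ≈ -2.5212)
m/(-5516) + 25614/B = √915/(-5516) + 25614/(-595/236) = √915*(-1/5516) + 25614*(-236/595) = -√915/5516 - 6044904/595 = -6044904/595 - √915/5516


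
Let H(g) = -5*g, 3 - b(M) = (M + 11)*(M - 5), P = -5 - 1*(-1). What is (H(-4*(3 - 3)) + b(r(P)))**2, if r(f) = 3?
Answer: 961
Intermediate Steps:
P = -4 (P = -5 + 1 = -4)
b(M) = 3 - (-5 + M)*(11 + M) (b(M) = 3 - (M + 11)*(M - 5) = 3 - (11 + M)*(-5 + M) = 3 - (-5 + M)*(11 + M))
(H(-4*(3 - 3)) + b(r(P)))**2 = (-(-20)*(3 - 3) + (58 - 1*3**2 - 6*3))**2 = (-(-20)*0 + (58 - 1*9 - 18))**2 = (-5*0 + (58 - 9 - 18))**2 = (0 + 31)**2 = 31**2 = 961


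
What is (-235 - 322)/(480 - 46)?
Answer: -557/434 ≈ -1.2834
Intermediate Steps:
(-235 - 322)/(480 - 46) = -557/434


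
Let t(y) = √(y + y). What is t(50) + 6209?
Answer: 6219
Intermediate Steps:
t(y) = √2*√y (t(y) = √(2*y) = √2*√y)
t(50) + 6209 = √2*√50 + 6209 = √2*(5*√2) + 6209 = 10 + 6209 = 6219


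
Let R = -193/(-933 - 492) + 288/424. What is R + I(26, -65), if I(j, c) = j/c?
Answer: 31319/75525 ≈ 0.41468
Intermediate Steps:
R = 61529/75525 (R = -193/(-1425) + 288*(1/424) = -193*(-1/1425) + 36/53 = 193/1425 + 36/53 = 61529/75525 ≈ 0.81468)
R + I(26, -65) = 61529/75525 + 26/(-65) = 61529/75525 + 26*(-1/65) = 61529/75525 - 2/5 = 31319/75525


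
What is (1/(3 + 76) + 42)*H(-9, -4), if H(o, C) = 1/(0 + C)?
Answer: -3319/316 ≈ -10.503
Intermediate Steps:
H(o, C) = 1/C
(1/(3 + 76) + 42)*H(-9, -4) = (1/(3 + 76) + 42)/(-4) = (1/79 + 42)*(-¼) = (3319/79)*(-¼) = -3319/316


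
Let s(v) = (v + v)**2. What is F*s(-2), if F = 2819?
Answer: 45104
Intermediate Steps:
s(v) = 4*v**2 (s(v) = (2*v)**2 = 4*v**2)
F*s(-2) = 2819*(4*(-2)**2) = 2819*(4*4) = 2819*16 = 45104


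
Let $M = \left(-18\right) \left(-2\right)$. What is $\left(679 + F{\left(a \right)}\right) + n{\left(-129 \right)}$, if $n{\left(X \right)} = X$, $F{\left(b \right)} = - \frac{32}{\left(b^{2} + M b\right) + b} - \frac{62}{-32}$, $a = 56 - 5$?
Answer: $\frac{4954127}{8976} \approx 551.93$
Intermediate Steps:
$M = 36$
$a = 51$
$F{\left(b \right)} = \frac{31}{16} - \frac{32}{b^{2} + 37 b}$ ($F{\left(b \right)} = - \frac{32}{\left(b^{2} + 36 b\right) + b} - \frac{62}{-32} = - \frac{32}{b^{2} + 37 b} - - \frac{31}{16} = - \frac{32}{b^{2} + 37 b} + \frac{31}{16} = \frac{31}{16} - \frac{32}{b^{2} + 37 b}$)
$\left(679 + F{\left(a \right)}\right) + n{\left(-129 \right)} = \left(679 + \frac{-512 + 31 \cdot 51^{2} + 1147 \cdot 51}{16 \cdot 51 \left(37 + 51\right)}\right) - 129 = \left(679 + \frac{1}{16} \cdot \frac{1}{51} \cdot \frac{1}{88} \left(-512 + 31 \cdot 2601 + 58497\right)\right) - 129 = \left(679 + \frac{1}{16} \cdot \frac{1}{51} \cdot \frac{1}{88} \left(-512 + 80631 + 58497\right)\right) - 129 = \left(679 + \frac{1}{16} \cdot \frac{1}{51} \cdot \frac{1}{88} \cdot 138616\right) - 129 = \left(679 + \frac{17327}{8976}\right) - 129 = \frac{6112031}{8976} - 129 = \frac{4954127}{8976}$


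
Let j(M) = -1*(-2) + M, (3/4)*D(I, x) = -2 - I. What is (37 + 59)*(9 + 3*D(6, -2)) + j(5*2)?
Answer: -2196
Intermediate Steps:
D(I, x) = -8/3 - 4*I/3 (D(I, x) = 4*(-2 - I)/3 = -8/3 - 4*I/3)
j(M) = 2 + M
(37 + 59)*(9 + 3*D(6, -2)) + j(5*2) = (37 + 59)*(9 + 3*(-8/3 - 4/3*6)) + (2 + 5*2) = 96*(9 + 3*(-8/3 - 8)) + (2 + 10) = 96*(9 + 3*(-32/3)) + 12 = 96*(9 - 32) + 12 = 96*(-23) + 12 = -2208 + 12 = -2196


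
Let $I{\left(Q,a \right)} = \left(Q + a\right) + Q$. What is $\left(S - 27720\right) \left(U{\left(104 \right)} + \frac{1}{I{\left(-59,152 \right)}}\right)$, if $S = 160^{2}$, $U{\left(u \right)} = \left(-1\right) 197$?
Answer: $\frac{7098820}{17} \approx 4.1758 \cdot 10^{5}$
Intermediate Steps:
$I{\left(Q,a \right)} = a + 2 Q$
$U{\left(u \right)} = -197$
$S = 25600$
$\left(S - 27720\right) \left(U{\left(104 \right)} + \frac{1}{I{\left(-59,152 \right)}}\right) = \left(25600 - 27720\right) \left(-197 + \frac{1}{152 + 2 \left(-59\right)}\right) = - 2120 \left(-197 + \frac{1}{152 - 118}\right) = - 2120 \left(-197 + \frac{1}{34}\right) = \left(-2120\right) \left(- \frac{6697}{34}\right) = \frac{7098820}{17}$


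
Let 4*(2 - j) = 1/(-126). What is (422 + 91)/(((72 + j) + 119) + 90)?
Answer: 13608/7507 ≈ 1.8127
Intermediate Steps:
j = 1009/504 (j = 2 - ¼/(-126) = 2 - ¼*(-1/126) = 2 + 1/504 = 1009/504 ≈ 2.0020)
(422 + 91)/(((72 + j) + 119) + 90) = (422 + 91)/(((72 + 1009/504) + 119) + 90) = 513/((37297/504 + 119) + 90) = 513/(97273/504 + 90) = 513/(142633/504) = 513*(504/142633) = 13608/7507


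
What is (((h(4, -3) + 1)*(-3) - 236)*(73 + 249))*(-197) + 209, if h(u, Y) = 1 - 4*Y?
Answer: 17634861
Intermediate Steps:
(((h(4, -3) + 1)*(-3) - 236)*(73 + 249))*(-197) + 209 = ((((1 - 4*(-3)) + 1)*(-3) - 236)*(73 + 249))*(-197) + 209 = ((((1 + 12) + 1)*(-3) - 236)*322)*(-197) + 209 = (((13 + 1)*(-3) - 236)*322)*(-197) + 209 = ((14*(-3) - 236)*322)*(-197) + 209 = ((-42 - 236)*322)*(-197) + 209 = -278*322*(-197) + 209 = -89516*(-197) + 209 = 17634652 + 209 = 17634861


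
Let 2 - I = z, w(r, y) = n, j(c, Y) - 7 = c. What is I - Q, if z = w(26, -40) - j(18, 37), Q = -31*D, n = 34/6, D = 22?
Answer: 2110/3 ≈ 703.33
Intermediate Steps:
j(c, Y) = 7 + c
n = 17/3 (n = 34*(⅙) = 17/3 ≈ 5.6667)
w(r, y) = 17/3
Q = -682 (Q = -31*22 = -682)
z = -58/3 (z = 17/3 - (7 + 18) = 17/3 - 1*25 = 17/3 - 25 = -58/3 ≈ -19.333)
I = 64/3 (I = 2 - 1*(-58/3) = 2 + 58/3 = 64/3 ≈ 21.333)
I - Q = 64/3 - 1*(-682) = 64/3 + 682 = 2110/3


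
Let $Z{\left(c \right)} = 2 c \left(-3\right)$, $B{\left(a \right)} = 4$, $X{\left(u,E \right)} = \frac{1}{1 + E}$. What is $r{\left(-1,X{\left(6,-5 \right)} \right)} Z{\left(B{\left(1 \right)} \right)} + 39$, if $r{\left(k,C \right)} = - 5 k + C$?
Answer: $-75$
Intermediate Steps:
$Z{\left(c \right)} = - 6 c$
$r{\left(k,C \right)} = C - 5 k$
$r{\left(-1,X{\left(6,-5 \right)} \right)} Z{\left(B{\left(1 \right)} \right)} + 39 = \left(\frac{1}{1 - 5} - -5\right) \left(\left(-6\right) 4\right) + 39 = \left(\frac{1}{-4} + 5\right) \left(-24\right) + 39 = \left(- \frac{1}{4} + 5\right) \left(-24\right) + 39 = \frac{19}{4} \left(-24\right) + 39 = -114 + 39 = -75$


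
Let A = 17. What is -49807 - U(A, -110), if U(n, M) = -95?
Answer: -49712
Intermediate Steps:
-49807 - U(A, -110) = -49807 - 1*(-95) = -49807 + 95 = -49712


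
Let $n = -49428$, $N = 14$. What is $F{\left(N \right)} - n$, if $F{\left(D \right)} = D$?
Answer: $49442$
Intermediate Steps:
$F{\left(N \right)} - n = 14 - -49428 = 14 + 49428 = 49442$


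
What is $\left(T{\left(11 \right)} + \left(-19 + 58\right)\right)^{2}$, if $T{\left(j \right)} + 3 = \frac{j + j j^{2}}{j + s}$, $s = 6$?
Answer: $\frac{3818116}{289} \approx 13211.0$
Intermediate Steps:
$T{\left(j \right)} = -3 + \frac{j + j^{3}}{6 + j}$ ($T{\left(j \right)} = -3 + \frac{j + j j^{2}}{j + 6} = -3 + \frac{j + j^{3}}{6 + j}$)
$\left(T{\left(11 \right)} + \left(-19 + 58\right)\right)^{2} = \left(\frac{-18 + 11^{3} - 22}{6 + 11} + \left(-19 + 58\right)\right)^{2} = \left(\frac{-18 + 1331 - 22}{17} + 39\right)^{2} = \left(\frac{1}{17} \cdot 1291 + 39\right)^{2} = \left(\frac{1291}{17} + 39\right)^{2} = \left(\frac{1954}{17}\right)^{2} = \frac{3818116}{289}$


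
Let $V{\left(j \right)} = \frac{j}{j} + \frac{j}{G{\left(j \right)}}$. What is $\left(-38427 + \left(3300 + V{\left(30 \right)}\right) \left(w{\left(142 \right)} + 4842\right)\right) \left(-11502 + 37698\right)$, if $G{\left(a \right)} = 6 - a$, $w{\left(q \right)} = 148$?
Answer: $430330218798$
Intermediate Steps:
$V{\left(j \right)} = 1 + \frac{j}{6 - j}$ ($V{\left(j \right)} = \frac{j}{j} + \frac{j}{6 - j} = 1 + \frac{j}{6 - j}$)
$\left(-38427 + \left(3300 + V{\left(30 \right)}\right) \left(w{\left(142 \right)} + 4842\right)\right) \left(-11502 + 37698\right) = \left(-38427 + \left(3300 - \frac{6}{-6 + 30}\right) \left(148 + 4842\right)\right) \left(-11502 + 37698\right) = \left(-38427 + \left(3300 - \frac{6}{24}\right) 4990\right) 26196 = \left(-38427 + \left(3300 - \frac{1}{4}\right) 4990\right) 26196 = \left(-38427 + \frac{13199}{4} \cdot 4990\right) 26196 = \left(-38427 + \frac{32931505}{2}\right) 26196 = \frac{32854651}{2} \cdot 26196 = 430330218798$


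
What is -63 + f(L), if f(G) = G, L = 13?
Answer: -50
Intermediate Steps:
-63 + f(L) = -63 + 13 = -50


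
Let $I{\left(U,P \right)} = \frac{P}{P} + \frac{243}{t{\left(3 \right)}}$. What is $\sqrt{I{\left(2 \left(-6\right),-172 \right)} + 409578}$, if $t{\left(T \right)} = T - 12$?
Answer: $4 \sqrt{25597} \approx 639.96$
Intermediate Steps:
$t{\left(T \right)} = -12 + T$
$I{\left(U,P \right)} = -26$ ($I{\left(U,P \right)} = \frac{P}{P} + \frac{243}{-12 + 3} = 1 + \frac{243}{-9} = 1 + 243 \left(- \frac{1}{9}\right) = 1 - 27 = -26$)
$\sqrt{I{\left(2 \left(-6\right),-172 \right)} + 409578} = \sqrt{-26 + 409578} = \sqrt{409552} = 4 \sqrt{25597}$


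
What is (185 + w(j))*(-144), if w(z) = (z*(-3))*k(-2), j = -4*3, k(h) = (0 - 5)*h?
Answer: -78480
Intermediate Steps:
k(h) = -5*h
j = -12
w(z) = -30*z (w(z) = (z*(-3))*(-5*(-2)) = -3*z*10 = -30*z)
(185 + w(j))*(-144) = (185 - 30*(-12))*(-144) = (185 + 360)*(-144) = 545*(-144) = -78480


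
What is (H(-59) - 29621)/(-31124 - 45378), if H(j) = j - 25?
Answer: 29705/76502 ≈ 0.38829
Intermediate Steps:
H(j) = -25 + j
(H(-59) - 29621)/(-31124 - 45378) = ((-25 - 59) - 29621)/(-31124 - 45378) = (-84 - 29621)/(-76502) = -29705*(-1/76502) = 29705/76502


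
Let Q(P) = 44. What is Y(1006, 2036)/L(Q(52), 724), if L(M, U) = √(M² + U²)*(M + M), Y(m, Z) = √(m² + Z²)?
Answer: √42395847706/5787232 ≈ 0.035579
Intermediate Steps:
Y(m, Z) = √(Z² + m²)
L(M, U) = 2*M*√(M² + U²) (L(M, U) = √(M² + U²)*(2*M) = 2*M*√(M² + U²))
Y(1006, 2036)/L(Q(52), 724) = √(2036² + 1006²)/((2*44*√(44² + 724²))) = √(4145296 + 1012036)/((2*44*√(1936 + 524176))) = √5157332/((2*44*√526112)) = (2*√1289333)/((2*44*(4*√32882))) = (2*√1289333)/((352*√32882)) = (2*√1289333)*(√32882/11574464) = √42395847706/5787232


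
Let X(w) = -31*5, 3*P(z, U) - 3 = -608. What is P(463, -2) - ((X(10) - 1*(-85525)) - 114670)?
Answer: 87295/3 ≈ 29098.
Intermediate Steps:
P(z, U) = -605/3 (P(z, U) = 1 + (⅓)*(-608) = 1 - 608/3 = -605/3)
X(w) = -155
P(463, -2) - ((X(10) - 1*(-85525)) - 114670) = -605/3 - ((-155 - 1*(-85525)) - 114670) = -605/3 - ((-155 + 85525) - 114670) = -605/3 - (85370 - 114670) = -605/3 - 1*(-29300) = -605/3 + 29300 = 87295/3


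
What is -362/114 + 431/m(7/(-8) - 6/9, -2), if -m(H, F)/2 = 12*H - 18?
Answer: 11354/4161 ≈ 2.7287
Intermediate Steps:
m(H, F) = 36 - 24*H (m(H, F) = -2*(12*H - 18) = -2*(-18 + 12*H) = 36 - 24*H)
-362/114 + 431/m(7/(-8) - 6/9, -2) = -362/114 + 431/(36 - 24*(7/(-8) - 6/9)) = -362*1/114 + 431/(36 - 24*(7*(-1/8) - 6*1/9)) = -181/57 + 431/(36 - 24*(-7/8 - 2/3)) = -181/57 + 431/(36 - 24*(-37/24)) = -181/57 + 431/(36 + 37) = -181/57 + 431/73 = 11354/4161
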